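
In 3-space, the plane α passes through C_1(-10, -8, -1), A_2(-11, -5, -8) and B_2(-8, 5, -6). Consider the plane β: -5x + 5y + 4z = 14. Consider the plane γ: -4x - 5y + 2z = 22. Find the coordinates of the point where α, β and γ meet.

C_1A_2 = (-1, 3, -7), C_1B_2 = (2, 13, -5); a normal to α is C_1A_2 × C_1B_2 = (76, -19, -19).
Using C_1: α has equation 76x - 19y - 19z = -589.
Solving the 3×3 linear system 76x - 19y - 19z = -589, -5x + 5y + 4z = 14, -4x - 5y + 2z = 22 (e.g. by elimination or Cramer's rule, determinant = 1539) gives (-10, 0, -9).

(-10, 0, -9)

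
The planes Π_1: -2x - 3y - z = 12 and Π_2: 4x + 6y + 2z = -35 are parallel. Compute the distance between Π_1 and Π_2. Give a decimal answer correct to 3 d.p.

Rescale Π_2 by 1/(-2): -2x - 3y - z = 35/2. Then distance = |12 − (35/2)| / √14 ≈ 1.470.

1.470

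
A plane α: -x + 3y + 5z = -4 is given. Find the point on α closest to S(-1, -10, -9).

Foot = S − λn with λ = (n·S − d)/|n|² = (-74 − (-4))/35 = -2.
Foot = (-1, -10, -9) − (-2)·(-1, 3, 5) = (-3, -4, 1).

(-3, -4, 1)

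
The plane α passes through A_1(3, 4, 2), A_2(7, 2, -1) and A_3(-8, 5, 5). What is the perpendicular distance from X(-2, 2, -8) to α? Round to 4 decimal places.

5.4995

A_1A_2 = (4, -2, -3), A_1A_3 = (-11, 1, 3); a normal to α is A_1A_2 × A_1A_3 = (-3, 21, -18).
Using A_1: α has equation -3x + 21y - 18z = 39.
n·X − d = (-3)·(-2) + (21)·(2) + (-18)·(-8) − 39 = 153; |n| = √774.
Distance = |153| / √774 = 153/√774 ≈ 5.4995.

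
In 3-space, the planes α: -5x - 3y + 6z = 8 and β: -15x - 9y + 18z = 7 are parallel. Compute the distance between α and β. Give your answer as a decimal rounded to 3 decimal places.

Rescale β by 1/3: -5x - 3y + 6z = 7/3. Then distance = |8 − (7/3)| / √70 ≈ 0.677.

0.677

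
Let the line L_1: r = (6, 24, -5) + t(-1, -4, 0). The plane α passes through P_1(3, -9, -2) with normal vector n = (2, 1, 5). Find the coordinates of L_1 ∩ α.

α: n·r = n·P_1 gives 2x + y + 5z = -13.
Substitute r = (6, 24, -5) + t(-1, -4, 0) into the plane: 11 + (-6)t = -13, so t = 4.
Intersection: (6, 24, -5) + 4·(-1, -4, 0) = (2, 8, -5).

(2, 8, -5)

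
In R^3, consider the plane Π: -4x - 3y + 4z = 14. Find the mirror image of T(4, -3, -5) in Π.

(-4, -9, 3)

λ = (n·T − d)/|n|² = (-27 − 14)/41 = -1.
Reflection = T − 2λn = (4, -3, -5) − (-2)·(-4, -3, 4) = (-4, -9, 3).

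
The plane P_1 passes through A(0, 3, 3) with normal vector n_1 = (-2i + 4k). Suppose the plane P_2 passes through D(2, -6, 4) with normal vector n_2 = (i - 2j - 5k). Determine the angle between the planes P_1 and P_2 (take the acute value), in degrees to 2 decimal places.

P_1: n_1·r = n_1·A gives -2x + 4z = 12.
P_2: n_2·r = n_2·D gives x - 2y - 5z = -6.
cos θ = |n₁·n₂| / (|n₁||n₂|) = |-22| / (√20 · √30).
θ = arccos(0.89815) ≈ 26.08°.

26.08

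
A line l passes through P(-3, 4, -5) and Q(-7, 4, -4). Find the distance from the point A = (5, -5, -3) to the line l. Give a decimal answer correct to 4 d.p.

A direction vector for l is Q − P = (-4, 0, 1).
Taking (-3, 4, -5) on l with direction v = (-4, 0, 1): w = A − (-3, 4, -5) = (8, -9, 2), and w × v = (-9, -16, -36).
Distance = |w × v| / |v| = √1633 / √17 ≈ 9.8010.

9.8010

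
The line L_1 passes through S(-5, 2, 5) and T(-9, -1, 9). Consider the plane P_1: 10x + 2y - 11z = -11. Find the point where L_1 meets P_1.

A direction vector for L_1 is T − S = (-4, -3, 4).
Substitute r = (-5, 2, 5) + t(-4, -3, 4) into the plane: -101 + (-90)t = -11, so t = -1.
Intersection: (-5, 2, 5) + (-1)·(-4, -3, 4) = (-1, 5, 1).

(-1, 5, 1)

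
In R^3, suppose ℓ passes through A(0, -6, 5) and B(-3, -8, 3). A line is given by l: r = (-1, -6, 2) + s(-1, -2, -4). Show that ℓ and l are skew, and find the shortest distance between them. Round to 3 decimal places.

A direction vector for ℓ is B − A = (-3, -2, -2).
Common perpendicular direction n = (-3, -2, -2) × (-1, -2, -4) = (4, -10, 4).
With w = (-1, -6, 2) − (0, -6, 5) = (-1, 0, -3), w · n = -16.
Since n ≠ 0 the lines are not parallel, and w · n = -16 ≠ 0 so they do not intersect; hence they are skew.
Distance = |w · n| / |n| = |-16| / √132 ≈ 1.393.

1.393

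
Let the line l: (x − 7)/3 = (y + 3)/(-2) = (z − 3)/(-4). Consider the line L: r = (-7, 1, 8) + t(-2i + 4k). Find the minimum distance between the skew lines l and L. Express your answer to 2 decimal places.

7.76

l has direction (3, -2, -4) through (7, -3, 3).
Common perpendicular direction n = (3, -2, -4) × (-2, 0, 4) = (-8, -4, -4).
With w = (-7, 1, 8) − (7, -3, 3) = (-14, 4, 5), w · n = 76.
Distance = |w · n| / |n| = |76| / √96 ≈ 7.76.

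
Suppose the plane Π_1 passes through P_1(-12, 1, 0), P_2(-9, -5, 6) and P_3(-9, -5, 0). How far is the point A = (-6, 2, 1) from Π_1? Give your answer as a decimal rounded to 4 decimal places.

5.8138

P_1P_2 = (3, -6, 6), P_1P_3 = (3, -6, 0); a normal to Π_1 is P_1P_2 × P_1P_3 = (36, 18, 0).
Using P_1: Π_1 has equation 36x + 18y = -414.
n·A − d = (36)·(-6) + (18)·(2) + (0)·(1) − (-414) = 234; |n| = √1620.
Distance = |234| / √1620 = 234/√1620 ≈ 5.8138.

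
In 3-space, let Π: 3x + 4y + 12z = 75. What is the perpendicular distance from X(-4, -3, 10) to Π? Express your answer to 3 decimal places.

n·X − d = (3)·(-4) + (4)·(-3) + (12)·(10) − 75 = 21; |n| = √169.
Distance = |21| / √169 = 21/√169 ≈ 1.615.

1.615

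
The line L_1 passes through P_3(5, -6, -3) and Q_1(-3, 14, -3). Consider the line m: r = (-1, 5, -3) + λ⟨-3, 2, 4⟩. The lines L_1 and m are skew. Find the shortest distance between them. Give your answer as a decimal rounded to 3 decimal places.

1.323

A direction vector for L_1 is Q_1 − P_3 = (-8, 20, 0).
Common perpendicular direction n = (-8, 20, 0) × (-3, 2, 4) = (80, 32, 44).
With w = (-1, 5, -3) − (5, -6, -3) = (-6, 11, 0), w · n = -128.
Distance = |w · n| / |n| = |-128| / √9360 ≈ 1.323.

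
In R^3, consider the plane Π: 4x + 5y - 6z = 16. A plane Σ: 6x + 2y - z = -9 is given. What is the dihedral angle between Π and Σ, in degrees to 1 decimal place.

44.6

cos θ = |n₁·n₂| / (|n₁||n₂|) = |40| / (√77 · √41).
θ = arccos(0.71191) ≈ 44.6°.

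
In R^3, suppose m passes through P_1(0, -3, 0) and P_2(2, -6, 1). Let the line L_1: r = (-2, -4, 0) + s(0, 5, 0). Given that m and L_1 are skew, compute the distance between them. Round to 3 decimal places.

A direction vector for m is P_2 − P_1 = (2, -3, 1).
Common perpendicular direction n = (2, -3, 1) × (0, 5, 0) = (-5, 0, 10).
With w = (-2, -4, 0) − (0, -3, 0) = (-2, -1, 0), w · n = 10.
Distance = |w · n| / |n| = |10| / √125 ≈ 0.894.

0.894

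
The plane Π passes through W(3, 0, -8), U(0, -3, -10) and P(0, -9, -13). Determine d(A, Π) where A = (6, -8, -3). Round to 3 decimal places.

7.520

WU = (-3, -3, -2), WP = (-3, -9, -5); a normal to Π is WU × WP = (-3, -9, 18).
Using W: Π has equation -3x - 9y + 18z = -153.
n·A − d = (-3)·(6) + (-9)·(-8) + (18)·(-3) − (-153) = 153; |n| = √414.
Distance = |153| / √414 = 153/√414 ≈ 7.520.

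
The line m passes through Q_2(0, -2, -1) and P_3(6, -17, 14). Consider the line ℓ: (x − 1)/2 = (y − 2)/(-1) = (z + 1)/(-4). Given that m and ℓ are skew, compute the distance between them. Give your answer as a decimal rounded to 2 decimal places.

3.05

A direction vector for m is P_3 − Q_2 = (6, -15, 15).
ℓ has direction (2, -1, -4) through (1, 2, -1).
Common perpendicular direction n = (6, -15, 15) × (2, -1, -4) = (75, 54, 24).
With w = (1, 2, -1) − (0, -2, -1) = (1, 4, 0), w · n = 291.
Distance = |w · n| / |n| = |291| / √9117 ≈ 3.05.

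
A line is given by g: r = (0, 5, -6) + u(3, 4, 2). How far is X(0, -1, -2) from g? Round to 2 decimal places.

6.57

Taking (0, 5, -6) on g with direction v = (3, 4, 2): w = X − (0, 5, -6) = (0, -6, 4), and w × v = (-28, 12, 18).
Distance = |w × v| / |v| = √1252 / √29 ≈ 6.57.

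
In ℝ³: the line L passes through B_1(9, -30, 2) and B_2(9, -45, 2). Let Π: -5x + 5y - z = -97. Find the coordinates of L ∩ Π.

(9, -10, 2)

A direction vector for L is B_2 − B_1 = (0, -15, 0).
Substitute r = (9, -30, 2) + t(0, -15, 0) into the plane: -197 + (-75)t = -97, so t = -4/3.
Intersection: (9, -30, 2) + (-4/3)·(0, -15, 0) = (9, -10, 2).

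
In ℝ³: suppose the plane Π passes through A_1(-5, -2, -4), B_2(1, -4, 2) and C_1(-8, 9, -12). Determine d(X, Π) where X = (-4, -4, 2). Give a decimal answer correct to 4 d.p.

2.9881

A_1B_2 = (6, -2, 6), A_1C_1 = (-3, 11, -8); a normal to Π is A_1B_2 × A_1C_1 = (-50, 30, 60).
Using A_1: Π has equation -50x + 30y + 60z = -50.
n·X − d = (-50)·(-4) + (30)·(-4) + (60)·(2) − (-50) = 250; |n| = √7000.
Distance = |250| / √7000 = 250/√7000 ≈ 2.9881.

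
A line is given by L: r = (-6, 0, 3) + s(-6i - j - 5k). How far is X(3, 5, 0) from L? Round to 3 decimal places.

Taking (-6, 0, 3) on L with direction v = (-6, -1, -5): w = X − (-6, 0, 3) = (9, 5, -3), and w × v = (-28, 63, 21).
Distance = |w × v| / |v| = √5194 / √62 ≈ 9.153.

9.153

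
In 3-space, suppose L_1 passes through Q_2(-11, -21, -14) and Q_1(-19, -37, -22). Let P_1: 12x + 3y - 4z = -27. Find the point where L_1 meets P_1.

(-3, -5, -6)

A direction vector for L_1 is Q_1 − Q_2 = (-8, -16, -8).
Substitute r = (-11, -21, -14) + t(-8, -16, -8) into the plane: -139 + (-112)t = -27, so t = -1.
Intersection: (-11, -21, -14) + (-1)·(-8, -16, -8) = (-3, -5, -6).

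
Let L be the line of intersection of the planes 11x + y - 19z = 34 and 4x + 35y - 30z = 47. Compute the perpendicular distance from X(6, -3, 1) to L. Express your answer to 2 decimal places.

Direction of L: (11, 1, -19) × (4, 35, -30) = (635, 254, 381).
A point on L: solving the two plane equations with x = -7 gives (-7, -3, -6).
Taking (-7, -3, -6) on L with direction v = (635, 254, 381): w = X − (-7, -3, -6) = (13, 0, 7), and w × v = (-1778, -508, 3302).
Distance = |w × v| / |v| = √14322552 / √612902 ≈ 4.83.

4.83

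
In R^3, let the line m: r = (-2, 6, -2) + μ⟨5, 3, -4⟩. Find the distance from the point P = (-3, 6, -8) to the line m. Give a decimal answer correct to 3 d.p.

5.457

Taking (-2, 6, -2) on m with direction v = (5, 3, -4): w = P − (-2, 6, -2) = (-1, 0, -6), and w × v = (18, -34, -3).
Distance = |w × v| / |v| = √1489 / √50 ≈ 5.457.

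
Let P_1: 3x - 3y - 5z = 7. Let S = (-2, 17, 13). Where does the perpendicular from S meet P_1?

Foot = S − λn with λ = (n·S − d)/|n|² = (-122 − 7)/43 = -3.
Foot = (-2, 17, 13) − (-3)·(3, -3, -5) = (7, 8, -2).

(7, 8, -2)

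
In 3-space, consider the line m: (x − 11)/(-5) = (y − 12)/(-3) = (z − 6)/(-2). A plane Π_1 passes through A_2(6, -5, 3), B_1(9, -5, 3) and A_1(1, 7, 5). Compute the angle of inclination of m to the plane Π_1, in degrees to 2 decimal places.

m has direction (-5, -3, -2) through (11, 12, 6).
A_2B_1 = (3, 0, 0), A_2A_1 = (-5, 12, 2); a normal to Π_1 is A_2B_1 × A_2A_1 = (0, -6, 36).
Using A_2: Π_1 has equation -6y + 36z = 138.
sin θ = |n·v| / (|n||v|) = |-54| / (√1332 · √38) = 0.24002.
θ ≈ 13.89°.

13.89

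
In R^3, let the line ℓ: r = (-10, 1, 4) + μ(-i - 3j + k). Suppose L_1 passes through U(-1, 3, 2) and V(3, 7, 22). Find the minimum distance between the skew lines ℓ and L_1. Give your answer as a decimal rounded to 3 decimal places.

7.905

A direction vector for L_1 is V − U = (4, 4, 20).
Common perpendicular direction n = (-1, -3, 1) × (4, 4, 20) = (-64, 24, 8).
With w = (-1, 3, 2) − (-10, 1, 4) = (9, 2, -2), w · n = -544.
Distance = |w · n| / |n| = |-544| / √4736 ≈ 7.905.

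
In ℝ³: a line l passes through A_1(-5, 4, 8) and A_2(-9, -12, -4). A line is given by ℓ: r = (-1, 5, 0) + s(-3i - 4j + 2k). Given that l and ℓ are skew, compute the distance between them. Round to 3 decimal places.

A direction vector for l is A_2 − A_1 = (-4, -16, -12).
Common perpendicular direction n = (-4, -16, -12) × (-3, -4, 2) = (-80, 44, -32).
With w = (-1, 5, 0) − (-5, 4, 8) = (4, 1, -8), w · n = -20.
Distance = |w · n| / |n| = |-20| / √9360 ≈ 0.207.

0.207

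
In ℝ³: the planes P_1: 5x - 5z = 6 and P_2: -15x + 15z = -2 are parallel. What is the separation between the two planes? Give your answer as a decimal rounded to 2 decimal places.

0.75

Rescale P_2 by 1/(-3): 5x - 5z = 2/3. Then distance = |6 − (2/3)| / √50 ≈ 0.75.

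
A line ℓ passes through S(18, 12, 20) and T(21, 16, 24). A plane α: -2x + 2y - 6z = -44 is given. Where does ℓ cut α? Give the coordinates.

A direction vector for ℓ is T − S = (3, 4, 4).
Substitute r = (18, 12, 20) + t(3, 4, 4) into the plane: -132 + (-22)t = -44, so t = -4.
Intersection: (18, 12, 20) + (-4)·(3, 4, 4) = (6, -4, 4).

(6, -4, 4)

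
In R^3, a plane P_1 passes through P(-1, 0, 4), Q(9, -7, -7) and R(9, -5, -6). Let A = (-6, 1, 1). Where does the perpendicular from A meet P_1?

PQ = (10, -7, -11), PR = (10, -5, -10); a normal to P_1 is PQ × PR = (15, -10, 20).
Using P: P_1 has equation 15x - 10y + 20z = 65.
Foot = A − λn with λ = (n·A − d)/|n|² = (-80 − 65)/725 = -1/5.
Foot = (-6, 1, 1) − (-1/5)·(15, -10, 20) = (-3, -1, 5).

(-3, -1, 5)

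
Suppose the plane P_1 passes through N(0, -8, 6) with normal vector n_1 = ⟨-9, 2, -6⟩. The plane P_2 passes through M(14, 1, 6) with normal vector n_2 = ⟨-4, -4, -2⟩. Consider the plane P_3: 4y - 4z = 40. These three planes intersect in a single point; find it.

P_1: n_1·r = n_1·N gives -9x + 2y - 6z = -52.
P_2: n_2·r = n_2·M gives -4x - 4y - 2z = -72.
Solving the 3×3 linear system -9x + 2y - 6z = -52, -4x - 4y - 2z = -72, 4y - 4z = 40 (e.g. by elimination or Cramer's rule, determinant = -152) gives (8, 10, 0).

(8, 10, 0)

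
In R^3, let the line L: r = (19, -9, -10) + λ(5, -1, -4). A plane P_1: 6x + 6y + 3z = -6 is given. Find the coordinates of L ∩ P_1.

Substitute r = (19, -9, -10) + t(5, -1, -4) into the plane: 30 + 12t = -6, so t = -3.
Intersection: (19, -9, -10) + (-3)·(5, -1, -4) = (4, -6, 2).

(4, -6, 2)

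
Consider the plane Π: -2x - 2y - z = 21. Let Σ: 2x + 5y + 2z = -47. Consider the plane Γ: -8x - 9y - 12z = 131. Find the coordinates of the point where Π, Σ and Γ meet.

(-1, -7, -5)

Solving the 3×3 linear system -2x - 2y - z = 21, 2x + 5y + 2z = -47, -8x - 9y - 12z = 131 (e.g. by elimination or Cramer's rule, determinant = 46) gives (-1, -7, -5).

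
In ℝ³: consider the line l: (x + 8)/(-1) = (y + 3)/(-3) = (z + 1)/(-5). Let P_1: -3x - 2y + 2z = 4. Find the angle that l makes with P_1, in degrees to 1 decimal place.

l has direction (-1, -3, -5) through (-8, -3, -1).
sin θ = |n·v| / (|n||v|) = |-1| / (√17 · √35) = 0.04100.
θ ≈ 2.3°.

2.3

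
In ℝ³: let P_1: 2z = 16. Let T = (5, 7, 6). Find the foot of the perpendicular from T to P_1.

(5, 7, 8)

Foot = T − λn with λ = (n·T − d)/|n|² = (12 − 16)/4 = -1.
Foot = (5, 7, 6) − (-1)·(0, 0, 2) = (5, 7, 8).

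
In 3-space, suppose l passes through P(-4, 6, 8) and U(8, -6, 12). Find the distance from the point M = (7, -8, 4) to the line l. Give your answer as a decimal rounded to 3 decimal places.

8.227

A direction vector for l is U − P = (12, -12, 4).
Taking (-4, 6, 8) on l with direction v = (12, -12, 4): w = M − (-4, 6, 8) = (11, -14, -4), and w × v = (-104, -92, 36).
Distance = |w × v| / |v| = √20576 / √304 ≈ 8.227.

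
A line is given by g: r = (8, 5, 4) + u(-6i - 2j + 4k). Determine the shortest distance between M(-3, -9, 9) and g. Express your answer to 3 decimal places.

Taking (8, 5, 4) on g with direction v = (-6, -2, 4): w = M − (8, 5, 4) = (-11, -14, 5), and w × v = (-46, 14, -62).
Distance = |w × v| / |v| = √6156 / √56 ≈ 10.485.

10.485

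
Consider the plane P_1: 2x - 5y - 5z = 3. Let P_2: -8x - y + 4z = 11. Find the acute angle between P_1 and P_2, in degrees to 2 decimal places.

cos θ = |n₁·n₂| / (|n₁||n₂|) = |-31| / (√54 · √81).
θ = arccos(0.46873) ≈ 62.05°.

62.05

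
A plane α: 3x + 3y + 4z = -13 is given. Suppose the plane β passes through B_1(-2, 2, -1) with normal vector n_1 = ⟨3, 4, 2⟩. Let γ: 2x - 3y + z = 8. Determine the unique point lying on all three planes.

β: n_1·r = n_1·B_1 gives 3x + 4y + 2z = 0.
Solving the 3×3 linear system 3x + 3y + 4z = -13, 3x + 4y + 2z = 0, 2x - 3y + z = 8 (e.g. by elimination or Cramer's rule, determinant = -35) gives (6, -1, -7).

(6, -1, -7)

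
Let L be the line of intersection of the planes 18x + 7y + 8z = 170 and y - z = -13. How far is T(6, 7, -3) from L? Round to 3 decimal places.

Direction of L: (18, 7, 8) × (0, 1, -1) = (-15, 18, 18).
A point on L: solving the two plane equations with x = 7 gives (7, -4, 9).
Taking (7, -4, 9) on L with direction v = (-15, 18, 18): w = T − (7, -4, 9) = (-1, 11, -12), and w × v = (414, 198, 147).
Distance = |w × v| / |v| = √232209 / √873 ≈ 16.309.

16.309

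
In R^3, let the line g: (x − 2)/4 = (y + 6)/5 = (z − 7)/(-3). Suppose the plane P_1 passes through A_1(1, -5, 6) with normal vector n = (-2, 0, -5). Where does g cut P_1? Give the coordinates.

(6, -1, 4)

g has direction (4, 5, -3) through (2, -6, 7).
P_1: n·r = n·A_1 gives -2x - 5z = -32.
Substitute r = (2, -6, 7) + t(4, 5, -3) into the plane: -39 + 7t = -32, so t = 1.
Intersection: (2, -6, 7) + 1·(4, 5, -3) = (6, -1, 4).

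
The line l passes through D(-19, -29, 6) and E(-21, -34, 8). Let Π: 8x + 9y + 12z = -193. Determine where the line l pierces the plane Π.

(-11, -9, -2)

A direction vector for l is E − D = (-2, -5, 2).
Substitute r = (-19, -29, 6) + t(-2, -5, 2) into the plane: -341 + (-37)t = -193, so t = -4.
Intersection: (-19, -29, 6) + (-4)·(-2, -5, 2) = (-11, -9, -2).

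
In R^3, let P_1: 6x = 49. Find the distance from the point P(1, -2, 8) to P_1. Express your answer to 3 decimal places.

7.167

n·P − d = (6)·(1) + (0)·(-2) + (0)·(8) − 49 = -43; |n| = √36.
Distance = |-43| / √36 = 43/√36 ≈ 7.167.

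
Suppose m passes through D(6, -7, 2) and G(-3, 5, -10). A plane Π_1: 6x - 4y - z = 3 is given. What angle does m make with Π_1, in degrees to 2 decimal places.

40.06

A direction vector for m is G − D = (-9, 12, -12).
sin θ = |n·v| / (|n||v|) = |-90| / (√53 · √369) = 0.64356.
θ ≈ 40.06°.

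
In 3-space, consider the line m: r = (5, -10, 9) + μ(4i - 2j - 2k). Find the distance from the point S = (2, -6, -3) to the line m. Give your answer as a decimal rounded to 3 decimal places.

12.974

Taking (5, -10, 9) on m with direction v = (4, -2, -2): w = S − (5, -10, 9) = (-3, 4, -12), and w × v = (-32, -54, -10).
Distance = |w × v| / |v| = √4040 / √24 ≈ 12.974.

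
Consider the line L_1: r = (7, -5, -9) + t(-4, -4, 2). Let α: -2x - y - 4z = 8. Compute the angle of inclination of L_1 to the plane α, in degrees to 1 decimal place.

sin θ = |n·v| / (|n||v|) = |4| / (√21 · √36) = 0.14548.
θ ≈ 8.4°.

8.4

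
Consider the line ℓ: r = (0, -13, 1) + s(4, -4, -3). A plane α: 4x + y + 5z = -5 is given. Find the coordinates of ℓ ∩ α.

(-4, -9, 4)

Substitute r = (0, -13, 1) + t(4, -4, -3) into the plane: -8 + (-3)t = -5, so t = -1.
Intersection: (0, -13, 1) + (-1)·(4, -4, -3) = (-4, -9, 4).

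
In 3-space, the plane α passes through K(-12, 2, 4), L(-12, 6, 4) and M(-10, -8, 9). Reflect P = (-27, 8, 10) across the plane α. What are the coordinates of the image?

(3, 8, -2)

KL = (0, 4, 0), KM = (2, -10, 5); a normal to α is KL × KM = (20, 0, -8).
Using K: α has equation 20x - 8z = -272.
λ = (n·P − d)/|n|² = (-620 − (-272))/464 = -3/4.
Reflection = P − 2λn = (-27, 8, 10) − (-3/2)·(20, 0, -8) = (3, 8, -2).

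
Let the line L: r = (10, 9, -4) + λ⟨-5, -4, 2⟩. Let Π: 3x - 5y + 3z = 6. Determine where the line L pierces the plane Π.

Substitute r = (10, 9, -4) + t(-5, -4, 2) into the plane: -27 + 11t = 6, so t = 3.
Intersection: (10, 9, -4) + 3·(-5, -4, 2) = (-5, -3, 2).

(-5, -3, 2)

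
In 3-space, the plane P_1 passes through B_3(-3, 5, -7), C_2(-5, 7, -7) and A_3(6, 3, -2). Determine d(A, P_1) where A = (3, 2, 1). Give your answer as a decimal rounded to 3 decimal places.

B_3C_2 = (-2, 2, 0), B_3A_3 = (9, -2, 5); a normal to P_1 is B_3C_2 × B_3A_3 = (10, 10, -14).
Using B_3: P_1 has equation 10x + 10y - 14z = 118.
n·A − d = (10)·(3) + (10)·(2) + (-14)·(1) − 118 = -82; |n| = √396.
Distance = |-82| / √396 = 82/√396 ≈ 4.121.

4.121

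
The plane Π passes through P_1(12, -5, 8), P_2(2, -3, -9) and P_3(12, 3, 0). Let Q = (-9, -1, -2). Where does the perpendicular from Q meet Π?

(0, -7, -8)

P_1P_2 = (-10, 2, -17), P_1P_3 = (0, 8, -8); a normal to Π is P_1P_2 × P_1P_3 = (120, -80, -80).
Using P_1: Π has equation 120x - 80y - 80z = 1200.
Foot = Q − λn with λ = (n·Q − d)/|n|² = (-840 − 1200)/27200 = -3/40.
Foot = (-9, -1, -2) − (-3/40)·(120, -80, -80) = (0, -7, -8).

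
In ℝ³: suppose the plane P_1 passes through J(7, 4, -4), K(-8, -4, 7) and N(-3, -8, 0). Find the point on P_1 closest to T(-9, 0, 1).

JK = (-15, -8, 11), JN = (-10, -12, 4); a normal to P_1 is JK × JN = (100, -50, 100).
Using J: P_1 has equation 100x - 50y + 100z = 100.
Foot = T − λn with λ = (n·T − d)/|n|² = (-800 − 100)/22500 = -1/25.
Foot = (-9, 0, 1) − (-1/25)·(100, -50, 100) = (-5, -2, 5).

(-5, -2, 5)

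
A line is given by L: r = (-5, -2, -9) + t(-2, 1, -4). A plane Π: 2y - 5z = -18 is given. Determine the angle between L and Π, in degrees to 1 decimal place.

sin θ = |n·v| / (|n||v|) = |22| / (√29 · √21) = 0.89148.
θ ≈ 63.1°.

63.1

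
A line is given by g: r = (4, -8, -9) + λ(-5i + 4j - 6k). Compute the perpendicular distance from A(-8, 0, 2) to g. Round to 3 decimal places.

17.895

Taking (4, -8, -9) on g with direction v = (-5, 4, -6): w = A − (4, -8, -9) = (-12, 8, 11), and w × v = (-92, -127, -8).
Distance = |w × v| / |v| = √24657 / √77 ≈ 17.895.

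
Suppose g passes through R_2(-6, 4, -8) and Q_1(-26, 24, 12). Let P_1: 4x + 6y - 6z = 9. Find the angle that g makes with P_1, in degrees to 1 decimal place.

14.3

A direction vector for g is Q_1 − R_2 = (-20, 20, 20).
sin θ = |n·v| / (|n||v|) = |-80| / (√88 · √1200) = 0.24618.
θ ≈ 14.3°.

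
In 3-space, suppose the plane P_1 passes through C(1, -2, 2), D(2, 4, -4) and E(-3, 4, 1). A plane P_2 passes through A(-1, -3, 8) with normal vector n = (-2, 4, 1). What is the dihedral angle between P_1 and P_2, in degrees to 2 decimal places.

71.93

CD = (1, 6, -6), CE = (-4, 6, -1); a normal to P_1 is CD × CE = (30, 25, 30).
Using C: P_1 has equation 30x + 25y + 30z = 40.
P_2: n·r = n·A gives -2x + 4y + z = -2.
cos θ = |n₁·n₂| / (|n₁||n₂|) = |70| / (√2425 · √21).
θ = arccos(0.31019) ≈ 71.93°.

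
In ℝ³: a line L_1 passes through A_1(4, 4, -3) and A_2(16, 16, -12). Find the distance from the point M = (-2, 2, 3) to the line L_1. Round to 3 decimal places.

3.876

A direction vector for L_1 is A_2 − A_1 = (12, 12, -9).
Taking (4, 4, -3) on L_1 with direction v = (12, 12, -9): w = M − (4, 4, -3) = (-6, -2, 6), and w × v = (-54, 18, -48).
Distance = |w × v| / |v| = √5544 / √369 ≈ 3.876.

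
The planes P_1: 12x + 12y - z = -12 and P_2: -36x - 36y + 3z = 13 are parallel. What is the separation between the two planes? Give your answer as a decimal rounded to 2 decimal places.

0.45

Rescale P_2 by 1/(-3): 12x + 12y - z = -13/3. Then distance = |-12 − (-13/3)| / √289 ≈ 0.45.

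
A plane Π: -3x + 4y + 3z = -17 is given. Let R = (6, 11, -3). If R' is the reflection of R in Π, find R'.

(12, 3, -9)

λ = (n·R − d)/|n|² = (17 − (-17))/34 = 1.
Reflection = R − 2λn = (6, 11, -3) − 2·(-3, 4, 3) = (12, 3, -9).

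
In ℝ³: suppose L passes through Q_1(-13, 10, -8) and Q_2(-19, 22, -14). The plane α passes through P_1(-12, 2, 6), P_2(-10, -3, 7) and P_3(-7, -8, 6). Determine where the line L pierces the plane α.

(-5, -6, 0)

A direction vector for L is Q_2 − Q_1 = (-6, 12, -6).
P_1P_2 = (2, -5, 1), P_1P_3 = (5, -10, 0); a normal to α is P_1P_2 × P_1P_3 = (10, 5, 5).
Using P_1: α has equation 10x + 5y + 5z = -80.
Substitute r = (-13, 10, -8) + t(-6, 12, -6) into the plane: -120 + (-30)t = -80, so t = -4/3.
Intersection: (-13, 10, -8) + (-4/3)·(-6, 12, -6) = (-5, -6, 0).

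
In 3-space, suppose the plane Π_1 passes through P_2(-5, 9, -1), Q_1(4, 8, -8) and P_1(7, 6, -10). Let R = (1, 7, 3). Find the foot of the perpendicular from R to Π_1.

(-3, 6, -2)

P_2Q_1 = (9, -1, -7), P_2P_1 = (12, -3, -9); a normal to Π_1 is P_2Q_1 × P_2P_1 = (-12, -3, -15).
Using P_2: Π_1 has equation -12x - 3y - 15z = 48.
Foot = R − λn with λ = (n·R − d)/|n|² = (-78 − 48)/378 = -1/3.
Foot = (1, 7, 3) − (-1/3)·(-12, -3, -15) = (-3, 6, -2).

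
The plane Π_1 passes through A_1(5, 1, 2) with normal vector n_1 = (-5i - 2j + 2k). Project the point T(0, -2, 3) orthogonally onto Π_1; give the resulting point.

Π_1: n_1·r = n_1·A_1 gives -5x - 2y + 2z = -23.
Foot = T − λn with λ = (n·T − d)/|n|² = (10 − (-23))/33 = 1.
Foot = (0, -2, 3) − 1·(-5, -2, 2) = (5, 0, 1).

(5, 0, 1)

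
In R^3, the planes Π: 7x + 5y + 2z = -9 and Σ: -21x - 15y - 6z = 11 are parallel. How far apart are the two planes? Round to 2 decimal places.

Rescale Σ by 1/(-3): 7x + 5y + 2z = -11/3. Then distance = |-9 − (-11/3)| / √78 ≈ 0.60.

0.60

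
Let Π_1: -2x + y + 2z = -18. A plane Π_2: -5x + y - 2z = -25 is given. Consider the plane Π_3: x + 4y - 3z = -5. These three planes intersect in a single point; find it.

Solving the 3×3 linear system -2x + y + 2z = -18, -5x + y - 2z = -25, x + 4y - 3z = -5 (e.g. by elimination or Cramer's rule, determinant = -69) gives (5, -4, -2).

(5, -4, -2)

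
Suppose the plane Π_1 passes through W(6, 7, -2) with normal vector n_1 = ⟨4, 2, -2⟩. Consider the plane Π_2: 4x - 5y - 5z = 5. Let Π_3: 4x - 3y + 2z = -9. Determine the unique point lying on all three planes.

Π_1: n_1·r = n_1·W gives 4x + 2y - 2z = 42.
Solving the 3×3 linear system 4x + 2y - 2z = 42, 4x - 5y - 5z = 5, 4x - 3y + 2z = -9 (e.g. by elimination or Cramer's rule, determinant = -172) gives (5, 7, -4).

(5, 7, -4)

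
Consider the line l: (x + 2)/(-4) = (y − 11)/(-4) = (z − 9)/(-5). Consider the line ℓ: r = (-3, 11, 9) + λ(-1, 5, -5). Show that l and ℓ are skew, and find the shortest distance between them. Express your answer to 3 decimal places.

0.846

l has direction (-4, -4, -5) through (-2, 11, 9).
Common perpendicular direction n = (-4, -4, -5) × (-1, 5, -5) = (45, -15, -24).
With w = (-3, 11, 9) − (-2, 11, 9) = (-1, 0, 0), w · n = -45.
Since n ≠ 0 the lines are not parallel, and w · n = -45 ≠ 0 so they do not intersect; hence they are skew.
Distance = |w · n| / |n| = |-45| / √2826 ≈ 0.846.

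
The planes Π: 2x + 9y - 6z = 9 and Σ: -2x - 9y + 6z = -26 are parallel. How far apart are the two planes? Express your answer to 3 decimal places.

Rescale Σ by 1/(-1): 2x + 9y - 6z = 26. Then distance = |9 − 26| / √121 ≈ 1.545.

1.545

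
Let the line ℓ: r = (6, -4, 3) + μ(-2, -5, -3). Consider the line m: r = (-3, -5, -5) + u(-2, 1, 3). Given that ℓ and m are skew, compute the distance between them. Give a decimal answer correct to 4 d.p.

Common perpendicular direction n = (-2, -5, -3) × (-2, 1, 3) = (-12, 12, -12).
With w = (-3, -5, -5) − (6, -4, 3) = (-9, -1, -8), w · n = 192.
Distance = |w · n| / |n| = |192| / √432 ≈ 9.2376.

9.2376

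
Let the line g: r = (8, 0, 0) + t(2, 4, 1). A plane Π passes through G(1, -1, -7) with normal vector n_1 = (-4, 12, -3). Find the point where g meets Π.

(10, 4, 1)

Π: n_1·r = n_1·G gives -4x + 12y - 3z = 5.
Substitute r = (8, 0, 0) + t(2, 4, 1) into the plane: -32 + 37t = 5, so t = 1.
Intersection: (8, 0, 0) + 1·(2, 4, 1) = (10, 4, 1).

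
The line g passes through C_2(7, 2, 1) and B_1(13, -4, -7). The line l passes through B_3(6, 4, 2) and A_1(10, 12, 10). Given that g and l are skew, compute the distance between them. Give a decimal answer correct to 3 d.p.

A direction vector for g is B_1 − C_2 = (6, -6, -8).
A direction vector for l is A_1 − B_3 = (4, 8, 8).
Common perpendicular direction n = (6, -6, -8) × (4, 8, 8) = (16, -80, 72).
With w = (6, 4, 2) − (7, 2, 1) = (-1, 2, 1), w · n = -104.
Distance = |w · n| / |n| = |-104| / √11840 ≈ 0.956.

0.956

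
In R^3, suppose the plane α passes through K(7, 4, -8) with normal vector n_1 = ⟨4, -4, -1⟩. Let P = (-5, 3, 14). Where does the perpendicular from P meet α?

α: n_1·r = n_1·K gives 4x - 4y - z = 20.
Foot = P − λn with λ = (n·P − d)/|n|² = (-46 − 20)/33 = -2.
Foot = (-5, 3, 14) − (-2)·(4, -4, -1) = (3, -5, 12).

(3, -5, 12)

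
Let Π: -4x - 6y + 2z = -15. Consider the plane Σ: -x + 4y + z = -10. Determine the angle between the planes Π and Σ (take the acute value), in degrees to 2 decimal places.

cos θ = |n₁·n₂| / (|n₁||n₂|) = |-18| / (√56 · √18).
θ = arccos(0.56695) ≈ 55.46°.

55.46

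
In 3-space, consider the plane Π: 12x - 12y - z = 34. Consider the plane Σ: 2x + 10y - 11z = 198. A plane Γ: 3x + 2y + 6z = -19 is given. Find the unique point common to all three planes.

(9, 7, -10)

Solving the 3×3 linear system 12x - 12y - z = 34, 2x + 10y - 11z = 198, 3x + 2y + 6z = -19 (e.g. by elimination or Cramer's rule, determinant = 1550) gives (9, 7, -10).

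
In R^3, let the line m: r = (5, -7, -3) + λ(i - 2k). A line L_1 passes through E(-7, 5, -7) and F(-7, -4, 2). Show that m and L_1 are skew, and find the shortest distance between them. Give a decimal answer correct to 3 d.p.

6.532

A direction vector for L_1 is F − E = (0, -9, 9).
Common perpendicular direction n = (1, 0, -2) × (0, -9, 9) = (-18, -9, -9).
With w = (-7, 5, -7) − (5, -7, -3) = (-12, 12, -4), w · n = 144.
Since n ≠ 0 the lines are not parallel, and w · n = 144 ≠ 0 so they do not intersect; hence they are skew.
Distance = |w · n| / |n| = |144| / √486 ≈ 6.532.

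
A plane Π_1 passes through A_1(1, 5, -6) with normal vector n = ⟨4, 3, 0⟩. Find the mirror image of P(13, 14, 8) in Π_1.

(-11, -4, 8)

Π_1: n·r = n·A_1 gives 4x + 3y = 19.
λ = (n·P − d)/|n|² = (94 − 19)/25 = 3.
Reflection = P − 2λn = (13, 14, 8) − 6·(4, 3, 0) = (-11, -4, 8).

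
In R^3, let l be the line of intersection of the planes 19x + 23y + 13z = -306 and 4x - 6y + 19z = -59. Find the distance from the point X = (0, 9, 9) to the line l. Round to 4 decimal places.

Direction of l: (19, 23, 13) × (4, -6, 19) = (515, -309, -206).
A point on l: solving the two plane equations with x = -3 gives (-3, -8, -5).
Taking (-3, -8, -5) on l with direction v = (515, -309, -206): w = X − (-3, -8, -5) = (3, 17, 14), and w × v = (824, 7828, -9682).
Distance = |w × v| / |v| = √155697684 / √403142 ≈ 19.6522.

19.6522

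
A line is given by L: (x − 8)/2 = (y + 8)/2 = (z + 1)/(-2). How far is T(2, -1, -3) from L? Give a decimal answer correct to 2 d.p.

9.27

L has direction (2, 2, -2) through (8, -8, -1).
Taking (8, -8, -1) on L with direction v = (2, 2, -2): w = T − (8, -8, -1) = (-6, 7, -2), and w × v = (-10, -16, -26).
Distance = |w × v| / |v| = √1032 / √12 ≈ 9.27.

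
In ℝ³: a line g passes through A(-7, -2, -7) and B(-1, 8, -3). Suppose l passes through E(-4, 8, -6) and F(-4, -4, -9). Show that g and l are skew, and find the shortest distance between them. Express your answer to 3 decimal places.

2.121

A direction vector for g is B − A = (6, 10, 4).
A direction vector for l is F − E = (0, -12, -3).
Common perpendicular direction n = (6, 10, 4) × (0, -12, -3) = (18, 18, -72).
With w = (-4, 8, -6) − (-7, -2, -7) = (3, 10, 1), w · n = 162.
Since n ≠ 0 the lines are not parallel, and w · n = 162 ≠ 0 so they do not intersect; hence they are skew.
Distance = |w · n| / |n| = |162| / √5832 ≈ 2.121.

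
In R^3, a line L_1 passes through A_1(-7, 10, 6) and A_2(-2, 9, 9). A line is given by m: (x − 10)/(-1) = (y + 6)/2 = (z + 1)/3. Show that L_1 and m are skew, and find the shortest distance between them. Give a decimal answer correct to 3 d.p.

A direction vector for L_1 is A_2 − A_1 = (5, -1, 3).
m has direction (-1, 2, 3) through (10, -6, -1).
Common perpendicular direction n = (5, -1, 3) × (-1, 2, 3) = (-9, -18, 9).
With w = (10, -6, -1) − (-7, 10, 6) = (17, -16, -7), w · n = 72.
Since n ≠ 0 the lines are not parallel, and w · n = 72 ≠ 0 so they do not intersect; hence they are skew.
Distance = |w · n| / |n| = |72| / √486 ≈ 3.266.

3.266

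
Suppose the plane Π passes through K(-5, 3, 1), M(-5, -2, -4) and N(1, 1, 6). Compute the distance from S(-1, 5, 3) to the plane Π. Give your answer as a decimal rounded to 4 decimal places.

KM = (0, -5, -5), KN = (6, -2, 5); a normal to Π is KM × KN = (-35, -30, 30).
Using K: Π has equation -35x - 30y + 30z = 115.
n·S − d = (-35)·(-1) + (-30)·(5) + (30)·(3) − 115 = -140; |n| = √3025.
Distance = |-140| / √3025 = 140/√3025 ≈ 2.5455.

2.5455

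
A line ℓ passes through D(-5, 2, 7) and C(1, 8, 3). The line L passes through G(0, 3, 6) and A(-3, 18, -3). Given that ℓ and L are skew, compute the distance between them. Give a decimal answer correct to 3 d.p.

0.095

A direction vector for ℓ is C − D = (6, 6, -4).
A direction vector for L is A − G = (-3, 15, -9).
Common perpendicular direction n = (6, 6, -4) × (-3, 15, -9) = (6, 66, 108).
With w = (0, 3, 6) − (-5, 2, 7) = (5, 1, -1), w · n = -12.
Distance = |w · n| / |n| = |-12| / √16056 ≈ 0.095.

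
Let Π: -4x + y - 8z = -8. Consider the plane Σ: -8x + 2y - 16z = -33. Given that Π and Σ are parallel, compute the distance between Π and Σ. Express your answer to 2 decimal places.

Rescale Σ by 1/2: -4x + y - 8z = -33/2. Then distance = |-8 − (-33/2)| / √81 ≈ 0.94.

0.94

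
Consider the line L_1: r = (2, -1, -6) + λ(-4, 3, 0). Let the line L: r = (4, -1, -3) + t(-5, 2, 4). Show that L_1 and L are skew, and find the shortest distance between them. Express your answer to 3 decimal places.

2.124

Common perpendicular direction n = (-4, 3, 0) × (-5, 2, 4) = (12, 16, 7).
With w = (4, -1, -3) − (2, -1, -6) = (2, 0, 3), w · n = 45.
Since n ≠ 0 the lines are not parallel, and w · n = 45 ≠ 0 so they do not intersect; hence they are skew.
Distance = |w · n| / |n| = |45| / √449 ≈ 2.124.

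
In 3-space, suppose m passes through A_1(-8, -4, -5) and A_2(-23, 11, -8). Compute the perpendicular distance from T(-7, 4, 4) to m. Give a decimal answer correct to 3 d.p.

11.522

A direction vector for m is A_2 − A_1 = (-15, 15, -3).
Taking (-8, -4, -5) on m with direction v = (-15, 15, -3): w = T − (-8, -4, -5) = (1, 8, 9), and w × v = (-159, -132, 135).
Distance = |w × v| / |v| = √60930 / √459 ≈ 11.522.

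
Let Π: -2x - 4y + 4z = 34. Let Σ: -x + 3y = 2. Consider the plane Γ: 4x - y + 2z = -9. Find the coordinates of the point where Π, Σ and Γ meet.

Solving the 3×3 linear system -2x - 4y + 4z = 34, -x + 3y = 2, 4x - y + 2z = -9 (e.g. by elimination or Cramer's rule, determinant = -64) gives (-5, -1, 5).

(-5, -1, 5)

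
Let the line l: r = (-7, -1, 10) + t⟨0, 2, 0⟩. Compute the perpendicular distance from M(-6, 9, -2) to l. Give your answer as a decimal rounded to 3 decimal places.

12.042

Taking (-7, -1, 10) on l with direction v = (0, 2, 0): w = M − (-7, -1, 10) = (1, 10, -12), and w × v = (24, 0, 2).
Distance = |w × v| / |v| = √580 / √4 ≈ 12.042.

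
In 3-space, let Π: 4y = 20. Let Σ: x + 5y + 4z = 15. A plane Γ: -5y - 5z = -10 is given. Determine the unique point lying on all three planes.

(2, 5, -3)

Solving the 3×3 linear system 4y = 20, x + 5y + 4z = 15, -5y - 5z = -10 (e.g. by elimination or Cramer's rule, determinant = 20) gives (2, 5, -3).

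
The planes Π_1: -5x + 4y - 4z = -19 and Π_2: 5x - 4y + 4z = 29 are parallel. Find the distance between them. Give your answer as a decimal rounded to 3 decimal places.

1.325

Rescale Π_2 by 1/(-1): -5x + 4y - 4z = -29. Then distance = |-19 − (-29)| / √57 ≈ 1.325.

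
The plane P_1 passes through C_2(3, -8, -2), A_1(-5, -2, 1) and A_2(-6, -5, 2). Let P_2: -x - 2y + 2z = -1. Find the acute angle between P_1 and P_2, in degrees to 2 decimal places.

69.88

C_2A_1 = (-8, 6, 3), C_2A_2 = (-9, 3, 4); a normal to P_1 is C_2A_1 × C_2A_2 = (15, 5, 30).
Using C_2: P_1 has equation 15x + 5y + 30z = -55.
cos θ = |n₁·n₂| / (|n₁||n₂|) = |35| / (√1150 · √9).
θ = arccos(0.34403) ≈ 69.88°.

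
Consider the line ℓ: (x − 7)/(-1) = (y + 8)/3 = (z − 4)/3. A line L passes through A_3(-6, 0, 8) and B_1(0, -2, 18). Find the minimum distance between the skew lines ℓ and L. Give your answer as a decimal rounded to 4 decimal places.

ℓ has direction (-1, 3, 3) through (7, -8, 4).
A direction vector for L is B_1 − A_3 = (6, -2, 10).
Common perpendicular direction n = (-1, 3, 3) × (6, -2, 10) = (36, 28, -16).
With w = (-6, 0, 8) − (7, -8, 4) = (-13, 8, 4), w · n = -308.
Distance = |w · n| / |n| = |-308| / √2336 ≈ 6.3726.

6.3726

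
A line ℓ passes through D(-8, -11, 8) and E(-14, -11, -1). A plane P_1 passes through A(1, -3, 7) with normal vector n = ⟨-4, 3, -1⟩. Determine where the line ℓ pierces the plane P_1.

(-6, -11, 11)

A direction vector for ℓ is E − D = (-6, 0, -9).
P_1: n·r = n·A gives -4x + 3y - z = -20.
Substitute r = (-8, -11, 8) + t(-6, 0, -9) into the plane: -9 + 33t = -20, so t = -1/3.
Intersection: (-8, -11, 8) + (-1/3)·(-6, 0, -9) = (-6, -11, 11).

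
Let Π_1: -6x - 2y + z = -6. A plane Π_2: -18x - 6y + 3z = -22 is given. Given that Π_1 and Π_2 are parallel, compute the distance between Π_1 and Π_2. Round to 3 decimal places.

0.208

Rescale Π_2 by 1/3: -6x - 2y + z = -22/3. Then distance = |-6 − (-22/3)| / √41 ≈ 0.208.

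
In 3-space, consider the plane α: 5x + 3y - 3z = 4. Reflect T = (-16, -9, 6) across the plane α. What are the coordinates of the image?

(14, 9, -12)

λ = (n·T − d)/|n|² = (-125 − 4)/43 = -3.
Reflection = T − 2λn = (-16, -9, 6) − (-6)·(5, 3, -3) = (14, 9, -12).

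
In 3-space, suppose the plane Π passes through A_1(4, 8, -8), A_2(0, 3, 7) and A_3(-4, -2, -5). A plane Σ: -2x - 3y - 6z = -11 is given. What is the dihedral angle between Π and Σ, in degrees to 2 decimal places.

87.44

A_1A_2 = (-4, -5, 15), A_1A_3 = (-8, -10, 3); a normal to Π is A_1A_2 × A_1A_3 = (135, -108, 0).
Using A_1: Π has equation 135x - 108y = -324.
cos θ = |n₁·n₂| / (|n₁||n₂|) = |54| / (√29889 · √49).
θ = arccos(0.04462) ≈ 87.44°.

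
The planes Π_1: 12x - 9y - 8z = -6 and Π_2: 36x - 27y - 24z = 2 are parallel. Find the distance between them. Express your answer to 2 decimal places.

Rescale Π_2 by 1/3: 12x - 9y - 8z = 2/3. Then distance = |-6 − (2/3)| / √289 ≈ 0.39.

0.39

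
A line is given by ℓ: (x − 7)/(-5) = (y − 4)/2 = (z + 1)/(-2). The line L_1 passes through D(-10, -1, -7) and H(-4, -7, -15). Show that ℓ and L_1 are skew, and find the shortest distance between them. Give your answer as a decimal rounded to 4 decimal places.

ℓ has direction (-5, 2, -2) through (7, 4, -1).
A direction vector for L_1 is H − D = (6, -6, -8).
Common perpendicular direction n = (-5, 2, -2) × (6, -6, -8) = (-28, -52, 18).
With w = (-10, -1, -7) − (7, 4, -1) = (-17, -5, -6), w · n = 628.
Since n ≠ 0 the lines are not parallel, and w · n = 628 ≠ 0 so they do not intersect; hence they are skew.
Distance = |w · n| / |n| = |628| / √3812 ≈ 10.1715.

10.1715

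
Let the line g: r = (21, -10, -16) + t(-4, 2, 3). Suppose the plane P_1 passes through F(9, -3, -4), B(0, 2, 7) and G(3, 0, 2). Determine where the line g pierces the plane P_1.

(5, -2, -4)

FB = (-9, 5, 11), FG = (-6, 3, 6); a normal to P_1 is FB × FG = (-3, -12, 3).
Using F: P_1 has equation -3x - 12y + 3z = -3.
Substitute r = (21, -10, -16) + t(-4, 2, 3) into the plane: 9 + (-3)t = -3, so t = 4.
Intersection: (21, -10, -16) + 4·(-4, 2, 3) = (5, -2, -4).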